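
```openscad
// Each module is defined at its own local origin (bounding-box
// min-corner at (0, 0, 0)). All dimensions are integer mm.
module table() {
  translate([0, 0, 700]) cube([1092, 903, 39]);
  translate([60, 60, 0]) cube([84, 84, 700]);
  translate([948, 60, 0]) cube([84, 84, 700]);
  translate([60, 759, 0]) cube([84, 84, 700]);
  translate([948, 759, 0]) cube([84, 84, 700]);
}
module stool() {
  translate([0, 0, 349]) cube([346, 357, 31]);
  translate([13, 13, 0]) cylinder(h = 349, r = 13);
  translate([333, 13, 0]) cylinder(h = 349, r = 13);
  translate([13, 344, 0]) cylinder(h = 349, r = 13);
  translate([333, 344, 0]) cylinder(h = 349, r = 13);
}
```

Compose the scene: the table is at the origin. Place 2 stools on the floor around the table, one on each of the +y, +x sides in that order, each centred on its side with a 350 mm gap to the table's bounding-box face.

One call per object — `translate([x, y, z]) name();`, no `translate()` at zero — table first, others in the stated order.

table();
translate([373, 1253, 0]) stool();
translate([1442, 273, 0]) stool();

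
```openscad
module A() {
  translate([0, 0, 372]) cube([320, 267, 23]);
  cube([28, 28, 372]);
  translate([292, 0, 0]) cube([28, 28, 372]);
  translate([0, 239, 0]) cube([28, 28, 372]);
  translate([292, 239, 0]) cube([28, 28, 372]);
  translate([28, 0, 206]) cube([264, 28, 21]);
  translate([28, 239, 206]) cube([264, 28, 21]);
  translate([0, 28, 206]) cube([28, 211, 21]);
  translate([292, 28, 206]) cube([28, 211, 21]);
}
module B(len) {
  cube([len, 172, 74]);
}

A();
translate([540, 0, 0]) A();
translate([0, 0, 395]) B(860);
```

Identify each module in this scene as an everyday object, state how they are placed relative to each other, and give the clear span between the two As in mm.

Second stool starts at x = 540; first ends at x = 320; clear span = 540 − 320 = 220 mm.

A is a stool. B is a beam. A beam spans the tops of two stools. The clear span between the two stools is 220 mm.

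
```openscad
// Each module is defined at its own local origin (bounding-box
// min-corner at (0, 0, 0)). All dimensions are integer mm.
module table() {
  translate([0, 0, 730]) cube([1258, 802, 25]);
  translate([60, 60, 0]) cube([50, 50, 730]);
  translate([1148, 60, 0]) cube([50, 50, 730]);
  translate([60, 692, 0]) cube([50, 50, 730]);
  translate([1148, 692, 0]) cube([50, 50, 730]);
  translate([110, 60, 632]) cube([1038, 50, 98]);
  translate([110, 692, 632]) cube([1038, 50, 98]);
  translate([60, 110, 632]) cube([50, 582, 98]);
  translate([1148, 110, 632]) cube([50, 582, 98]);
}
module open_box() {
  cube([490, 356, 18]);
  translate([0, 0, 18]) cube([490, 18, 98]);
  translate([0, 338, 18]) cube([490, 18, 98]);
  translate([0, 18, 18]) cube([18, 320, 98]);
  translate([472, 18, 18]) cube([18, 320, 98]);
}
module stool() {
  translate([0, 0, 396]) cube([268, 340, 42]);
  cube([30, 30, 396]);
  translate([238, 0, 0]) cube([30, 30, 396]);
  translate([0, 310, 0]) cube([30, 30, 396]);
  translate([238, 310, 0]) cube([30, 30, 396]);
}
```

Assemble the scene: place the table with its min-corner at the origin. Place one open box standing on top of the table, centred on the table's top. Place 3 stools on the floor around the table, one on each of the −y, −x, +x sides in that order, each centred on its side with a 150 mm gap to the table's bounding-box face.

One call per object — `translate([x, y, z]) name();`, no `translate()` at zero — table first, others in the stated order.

table();
translate([384, 223, 755]) open_box();
translate([495, -490, 0]) stool();
translate([-418, 231, 0]) stool();
translate([1408, 231, 0]) stool();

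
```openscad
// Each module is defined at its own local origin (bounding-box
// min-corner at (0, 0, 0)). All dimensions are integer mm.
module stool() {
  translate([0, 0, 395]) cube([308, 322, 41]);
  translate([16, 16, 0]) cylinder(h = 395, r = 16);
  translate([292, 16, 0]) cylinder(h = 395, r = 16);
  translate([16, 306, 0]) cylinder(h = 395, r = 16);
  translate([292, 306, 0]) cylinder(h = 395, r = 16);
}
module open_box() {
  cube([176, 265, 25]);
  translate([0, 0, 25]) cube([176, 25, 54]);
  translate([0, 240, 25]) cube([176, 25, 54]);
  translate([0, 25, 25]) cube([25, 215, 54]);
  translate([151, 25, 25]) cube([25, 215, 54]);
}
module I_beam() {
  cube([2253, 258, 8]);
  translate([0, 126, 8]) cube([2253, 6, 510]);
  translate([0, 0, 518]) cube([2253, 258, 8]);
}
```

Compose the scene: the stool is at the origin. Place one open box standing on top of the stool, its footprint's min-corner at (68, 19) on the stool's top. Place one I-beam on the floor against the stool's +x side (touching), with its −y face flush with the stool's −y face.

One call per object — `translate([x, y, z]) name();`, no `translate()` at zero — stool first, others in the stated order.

stool();
translate([68, 19, 436]) open_box();
translate([308, 0, 0]) I_beam();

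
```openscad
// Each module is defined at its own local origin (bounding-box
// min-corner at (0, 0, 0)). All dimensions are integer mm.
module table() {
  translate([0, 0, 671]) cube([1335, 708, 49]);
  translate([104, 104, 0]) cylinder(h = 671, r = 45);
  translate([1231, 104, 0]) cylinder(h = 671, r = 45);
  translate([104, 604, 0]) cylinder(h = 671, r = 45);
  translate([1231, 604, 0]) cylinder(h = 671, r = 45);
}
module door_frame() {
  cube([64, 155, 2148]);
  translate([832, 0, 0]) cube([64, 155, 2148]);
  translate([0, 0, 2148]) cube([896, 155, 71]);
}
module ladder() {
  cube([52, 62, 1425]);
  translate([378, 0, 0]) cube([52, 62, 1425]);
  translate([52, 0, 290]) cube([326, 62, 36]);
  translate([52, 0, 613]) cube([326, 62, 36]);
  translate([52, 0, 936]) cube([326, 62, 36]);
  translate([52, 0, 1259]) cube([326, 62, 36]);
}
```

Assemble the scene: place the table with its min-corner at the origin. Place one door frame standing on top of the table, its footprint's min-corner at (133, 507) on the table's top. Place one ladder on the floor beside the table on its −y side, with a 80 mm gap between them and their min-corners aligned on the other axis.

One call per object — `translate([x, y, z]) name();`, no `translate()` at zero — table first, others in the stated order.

table();
translate([133, 507, 720]) door_frame();
translate([0, -142, 0]) ladder();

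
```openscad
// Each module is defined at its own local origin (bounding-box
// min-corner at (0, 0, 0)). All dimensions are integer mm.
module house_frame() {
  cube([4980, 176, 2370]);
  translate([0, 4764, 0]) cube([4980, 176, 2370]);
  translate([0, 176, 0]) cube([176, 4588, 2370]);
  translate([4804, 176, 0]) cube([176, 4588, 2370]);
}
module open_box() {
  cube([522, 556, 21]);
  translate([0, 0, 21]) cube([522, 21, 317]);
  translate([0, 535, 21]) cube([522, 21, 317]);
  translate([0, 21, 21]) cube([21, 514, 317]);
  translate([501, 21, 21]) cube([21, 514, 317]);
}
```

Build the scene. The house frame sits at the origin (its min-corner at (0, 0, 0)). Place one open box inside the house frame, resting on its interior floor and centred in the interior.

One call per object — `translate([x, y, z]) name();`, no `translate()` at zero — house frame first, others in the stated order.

house_frame();
translate([2229, 2192, 0]) open_box();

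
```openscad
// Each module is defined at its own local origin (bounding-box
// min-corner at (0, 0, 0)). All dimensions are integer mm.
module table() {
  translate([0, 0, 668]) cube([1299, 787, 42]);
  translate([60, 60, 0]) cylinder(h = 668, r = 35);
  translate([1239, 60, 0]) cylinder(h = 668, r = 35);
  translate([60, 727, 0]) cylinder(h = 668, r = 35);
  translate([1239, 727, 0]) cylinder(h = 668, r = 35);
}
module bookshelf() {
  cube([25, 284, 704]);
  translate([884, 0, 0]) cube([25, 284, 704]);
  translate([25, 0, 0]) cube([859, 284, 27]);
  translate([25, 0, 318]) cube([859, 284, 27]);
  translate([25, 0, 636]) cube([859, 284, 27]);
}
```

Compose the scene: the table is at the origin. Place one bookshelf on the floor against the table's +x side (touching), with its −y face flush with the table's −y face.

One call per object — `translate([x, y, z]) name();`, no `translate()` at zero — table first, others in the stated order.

table();
translate([1299, 0, 0]) bookshelf();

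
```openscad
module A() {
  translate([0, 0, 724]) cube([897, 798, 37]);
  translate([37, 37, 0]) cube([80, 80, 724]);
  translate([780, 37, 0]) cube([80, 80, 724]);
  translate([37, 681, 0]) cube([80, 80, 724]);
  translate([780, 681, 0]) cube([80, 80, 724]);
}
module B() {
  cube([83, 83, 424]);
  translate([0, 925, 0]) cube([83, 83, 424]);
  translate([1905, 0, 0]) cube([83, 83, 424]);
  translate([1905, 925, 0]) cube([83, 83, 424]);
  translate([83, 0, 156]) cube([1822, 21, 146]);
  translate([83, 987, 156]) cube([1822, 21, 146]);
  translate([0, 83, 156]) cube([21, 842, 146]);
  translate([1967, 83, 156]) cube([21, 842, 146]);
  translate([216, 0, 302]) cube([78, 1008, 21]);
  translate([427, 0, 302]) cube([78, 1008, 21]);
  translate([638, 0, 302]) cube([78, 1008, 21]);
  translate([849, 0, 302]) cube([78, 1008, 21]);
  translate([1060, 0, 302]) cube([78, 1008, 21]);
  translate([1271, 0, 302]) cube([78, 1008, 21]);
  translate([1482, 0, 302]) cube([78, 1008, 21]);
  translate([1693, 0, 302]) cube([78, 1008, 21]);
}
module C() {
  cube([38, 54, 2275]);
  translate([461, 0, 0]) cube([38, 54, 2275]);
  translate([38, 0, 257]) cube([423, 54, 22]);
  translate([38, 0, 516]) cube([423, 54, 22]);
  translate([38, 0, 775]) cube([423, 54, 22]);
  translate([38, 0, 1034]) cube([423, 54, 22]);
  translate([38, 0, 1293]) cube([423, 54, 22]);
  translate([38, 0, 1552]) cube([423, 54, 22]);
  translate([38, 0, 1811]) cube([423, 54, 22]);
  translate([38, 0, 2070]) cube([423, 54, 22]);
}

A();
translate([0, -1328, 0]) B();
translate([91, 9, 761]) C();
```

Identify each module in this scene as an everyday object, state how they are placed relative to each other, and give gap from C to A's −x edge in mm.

A is a table. B is a bed frame. C is a ladder. The bed frame is on the floor beside the table on its −y side. The ladder is on top of the table. The gap from the ladder to the table's −x edge is 91 mm.

The ladder's min-x is at 91; the table's min-x is 0; gap = 91 mm.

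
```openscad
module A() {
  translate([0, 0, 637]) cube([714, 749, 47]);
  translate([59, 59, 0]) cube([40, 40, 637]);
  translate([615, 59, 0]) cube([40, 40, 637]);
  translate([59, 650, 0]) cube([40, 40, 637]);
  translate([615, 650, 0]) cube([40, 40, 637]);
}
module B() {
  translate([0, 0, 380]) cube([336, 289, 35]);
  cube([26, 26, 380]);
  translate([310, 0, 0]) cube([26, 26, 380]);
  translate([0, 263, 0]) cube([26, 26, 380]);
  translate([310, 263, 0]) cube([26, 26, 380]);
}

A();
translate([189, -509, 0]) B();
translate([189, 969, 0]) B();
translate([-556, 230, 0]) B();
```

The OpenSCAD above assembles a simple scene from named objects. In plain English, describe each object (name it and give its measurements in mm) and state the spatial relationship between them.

A is a rectangular dining table. The top is 714×749×47 mm with its upper surface at z = 684 mm. It stands on four 40×40 mm square legs, each inset 59 mm from the nearest pair of top edges, running from the floor to the underside of the top.

B is a simple wooden stool: a rectangular seat 336 mm (x) by 289 mm (y), 35 mm thick, top face at z = 415 mm, on four square legs, each 26×26 mm in cross-section. The legs rest on z = 0, each flush with a corner of the seat.

Three stools sit around the table at the −y, +y, −x sides.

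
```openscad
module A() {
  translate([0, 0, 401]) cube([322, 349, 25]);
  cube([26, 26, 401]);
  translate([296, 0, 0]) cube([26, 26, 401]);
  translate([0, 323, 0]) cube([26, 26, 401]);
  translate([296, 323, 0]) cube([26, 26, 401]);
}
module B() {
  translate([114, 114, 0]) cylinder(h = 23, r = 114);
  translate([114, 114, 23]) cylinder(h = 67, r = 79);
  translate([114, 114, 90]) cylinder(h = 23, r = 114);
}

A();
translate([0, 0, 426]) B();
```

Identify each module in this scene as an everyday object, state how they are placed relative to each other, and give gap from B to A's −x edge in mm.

The spool's min-x is at 0; the stool's min-x is 0; gap = 0 mm.

A is a stool. B is a spool. The spool is on top of the stool. The gap from the spool to the stool's −x edge is 0 mm.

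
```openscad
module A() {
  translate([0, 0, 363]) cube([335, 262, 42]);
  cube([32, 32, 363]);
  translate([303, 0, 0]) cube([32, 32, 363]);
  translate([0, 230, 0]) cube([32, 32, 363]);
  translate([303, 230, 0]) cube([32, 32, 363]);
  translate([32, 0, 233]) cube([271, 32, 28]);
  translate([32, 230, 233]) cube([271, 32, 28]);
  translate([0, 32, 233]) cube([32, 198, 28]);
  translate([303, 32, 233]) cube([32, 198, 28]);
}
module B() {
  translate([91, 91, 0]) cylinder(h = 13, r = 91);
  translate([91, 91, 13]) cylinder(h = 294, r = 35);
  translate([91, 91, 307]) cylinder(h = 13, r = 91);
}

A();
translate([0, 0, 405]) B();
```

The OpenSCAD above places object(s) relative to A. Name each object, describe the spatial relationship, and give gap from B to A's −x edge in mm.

A is a stool. B is a spool. The spool is on top of the stool. The gap from the spool to the stool's −x edge is 0 mm.

The spool's min-x is at 0; the stool's min-x is 0; gap = 0 mm.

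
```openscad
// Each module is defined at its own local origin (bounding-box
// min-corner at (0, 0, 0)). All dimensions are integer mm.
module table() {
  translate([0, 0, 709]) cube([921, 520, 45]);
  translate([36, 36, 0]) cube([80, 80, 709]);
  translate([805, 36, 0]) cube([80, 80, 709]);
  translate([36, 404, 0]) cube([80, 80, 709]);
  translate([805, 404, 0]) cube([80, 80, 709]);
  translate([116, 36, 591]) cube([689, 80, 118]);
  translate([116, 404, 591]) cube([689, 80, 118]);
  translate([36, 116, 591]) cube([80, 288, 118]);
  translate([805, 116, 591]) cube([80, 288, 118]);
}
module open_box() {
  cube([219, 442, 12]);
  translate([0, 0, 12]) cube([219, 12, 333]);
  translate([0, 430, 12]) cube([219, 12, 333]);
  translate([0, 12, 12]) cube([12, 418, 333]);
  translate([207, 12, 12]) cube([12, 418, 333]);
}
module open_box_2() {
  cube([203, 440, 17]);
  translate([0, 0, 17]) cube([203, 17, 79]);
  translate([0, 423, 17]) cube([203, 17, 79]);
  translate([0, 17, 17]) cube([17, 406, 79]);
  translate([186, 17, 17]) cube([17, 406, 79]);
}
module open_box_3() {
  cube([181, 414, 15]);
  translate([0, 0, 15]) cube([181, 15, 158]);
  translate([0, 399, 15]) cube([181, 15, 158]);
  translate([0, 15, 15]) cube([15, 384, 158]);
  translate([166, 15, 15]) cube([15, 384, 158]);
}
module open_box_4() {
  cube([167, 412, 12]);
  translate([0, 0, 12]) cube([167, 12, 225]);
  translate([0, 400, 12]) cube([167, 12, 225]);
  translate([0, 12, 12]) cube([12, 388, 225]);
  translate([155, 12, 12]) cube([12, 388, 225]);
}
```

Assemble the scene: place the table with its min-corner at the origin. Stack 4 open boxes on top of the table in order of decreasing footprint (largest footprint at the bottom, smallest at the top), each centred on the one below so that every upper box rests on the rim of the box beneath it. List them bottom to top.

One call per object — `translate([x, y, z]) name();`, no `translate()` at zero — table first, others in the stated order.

table();
translate([351, 39, 754]) open_box();
translate([359, 40, 1099]) open_box_2();
translate([370, 53, 1195]) open_box_3();
translate([377, 54, 1368]) open_box_4();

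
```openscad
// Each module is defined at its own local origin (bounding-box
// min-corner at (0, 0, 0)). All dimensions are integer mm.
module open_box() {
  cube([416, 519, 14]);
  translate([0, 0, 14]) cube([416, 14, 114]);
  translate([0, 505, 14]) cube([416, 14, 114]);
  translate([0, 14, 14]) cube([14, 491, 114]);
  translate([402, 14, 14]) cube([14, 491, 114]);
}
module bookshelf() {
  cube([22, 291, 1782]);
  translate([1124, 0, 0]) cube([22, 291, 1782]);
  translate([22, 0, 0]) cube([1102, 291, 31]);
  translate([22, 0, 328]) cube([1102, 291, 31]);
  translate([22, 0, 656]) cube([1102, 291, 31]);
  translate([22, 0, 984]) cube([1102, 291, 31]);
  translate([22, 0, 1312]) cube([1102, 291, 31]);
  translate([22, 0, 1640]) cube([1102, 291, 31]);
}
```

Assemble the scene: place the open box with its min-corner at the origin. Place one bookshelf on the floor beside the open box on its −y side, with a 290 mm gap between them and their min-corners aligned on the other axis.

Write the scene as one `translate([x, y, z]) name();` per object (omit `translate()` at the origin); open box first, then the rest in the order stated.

open_box();
translate([0, -581, 0]) bookshelf();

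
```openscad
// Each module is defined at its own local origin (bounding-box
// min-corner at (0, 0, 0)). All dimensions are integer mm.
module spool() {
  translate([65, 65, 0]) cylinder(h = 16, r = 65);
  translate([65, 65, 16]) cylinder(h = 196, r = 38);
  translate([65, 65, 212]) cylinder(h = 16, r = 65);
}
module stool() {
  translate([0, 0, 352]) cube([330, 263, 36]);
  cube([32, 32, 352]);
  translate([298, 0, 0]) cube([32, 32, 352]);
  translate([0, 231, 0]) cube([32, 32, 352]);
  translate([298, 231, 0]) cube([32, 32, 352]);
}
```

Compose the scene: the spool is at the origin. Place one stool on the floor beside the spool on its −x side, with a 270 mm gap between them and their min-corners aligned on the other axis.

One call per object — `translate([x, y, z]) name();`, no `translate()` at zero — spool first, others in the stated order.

spool();
translate([-600, 0, 0]) stool();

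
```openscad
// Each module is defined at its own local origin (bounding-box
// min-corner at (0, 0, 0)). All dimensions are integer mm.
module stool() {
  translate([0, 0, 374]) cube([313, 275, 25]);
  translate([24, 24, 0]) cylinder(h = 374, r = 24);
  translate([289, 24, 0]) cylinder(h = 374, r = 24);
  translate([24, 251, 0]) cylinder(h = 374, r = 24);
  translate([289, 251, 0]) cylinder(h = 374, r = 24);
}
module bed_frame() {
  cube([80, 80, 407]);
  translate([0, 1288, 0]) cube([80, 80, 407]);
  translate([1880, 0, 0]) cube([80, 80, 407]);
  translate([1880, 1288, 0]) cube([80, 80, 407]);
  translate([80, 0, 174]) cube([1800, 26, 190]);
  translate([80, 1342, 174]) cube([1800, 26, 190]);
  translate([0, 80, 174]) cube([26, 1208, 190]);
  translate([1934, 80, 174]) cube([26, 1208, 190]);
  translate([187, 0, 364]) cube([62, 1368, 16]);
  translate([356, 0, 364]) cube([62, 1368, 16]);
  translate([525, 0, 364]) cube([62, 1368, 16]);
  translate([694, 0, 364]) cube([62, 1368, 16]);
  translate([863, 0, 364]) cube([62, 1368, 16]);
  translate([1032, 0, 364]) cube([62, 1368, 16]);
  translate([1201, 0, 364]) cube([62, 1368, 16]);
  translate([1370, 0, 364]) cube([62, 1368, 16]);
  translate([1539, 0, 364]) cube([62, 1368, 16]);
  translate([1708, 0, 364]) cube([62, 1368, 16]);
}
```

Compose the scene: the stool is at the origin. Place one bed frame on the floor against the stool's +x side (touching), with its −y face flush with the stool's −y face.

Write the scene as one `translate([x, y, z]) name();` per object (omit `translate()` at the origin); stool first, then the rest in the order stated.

stool();
translate([313, 0, 0]) bed_frame();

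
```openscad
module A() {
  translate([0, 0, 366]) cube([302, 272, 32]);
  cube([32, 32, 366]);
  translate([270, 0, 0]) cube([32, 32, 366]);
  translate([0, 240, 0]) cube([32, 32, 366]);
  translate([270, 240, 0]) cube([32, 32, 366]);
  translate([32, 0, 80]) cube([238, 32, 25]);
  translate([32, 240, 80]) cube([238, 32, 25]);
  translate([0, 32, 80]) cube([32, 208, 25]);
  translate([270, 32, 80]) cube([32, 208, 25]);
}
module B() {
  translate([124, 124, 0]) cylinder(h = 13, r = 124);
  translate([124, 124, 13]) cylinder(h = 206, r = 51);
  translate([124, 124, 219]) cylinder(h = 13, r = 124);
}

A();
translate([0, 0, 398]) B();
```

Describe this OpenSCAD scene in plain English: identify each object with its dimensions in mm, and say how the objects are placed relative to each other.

A is a four-legged stool. The seat is a 302×272×32 mm slab whose top surface is at z = 398 mm; four square legs, each 32×32 mm in cross-section, run from the floor (z = 0) to the underside of the seat, each flush with a corner of the seat. Four stretchers, 32 mm wide and 25 mm tall, connect adjacent legs with their undersides at z = 80 mm, each running between the inner faces of the legs it joins and aligned with the legs' outer faces on the other axis.

B is a spool: two coaxial disc flanges of radius 124 mm and thickness 13 mm, joined by a core cylinder of radius 51 mm and height 206 mm. The lower flange rests on z = 0 and the three cylinders share a vertical axis.

The spool is on top of the stool.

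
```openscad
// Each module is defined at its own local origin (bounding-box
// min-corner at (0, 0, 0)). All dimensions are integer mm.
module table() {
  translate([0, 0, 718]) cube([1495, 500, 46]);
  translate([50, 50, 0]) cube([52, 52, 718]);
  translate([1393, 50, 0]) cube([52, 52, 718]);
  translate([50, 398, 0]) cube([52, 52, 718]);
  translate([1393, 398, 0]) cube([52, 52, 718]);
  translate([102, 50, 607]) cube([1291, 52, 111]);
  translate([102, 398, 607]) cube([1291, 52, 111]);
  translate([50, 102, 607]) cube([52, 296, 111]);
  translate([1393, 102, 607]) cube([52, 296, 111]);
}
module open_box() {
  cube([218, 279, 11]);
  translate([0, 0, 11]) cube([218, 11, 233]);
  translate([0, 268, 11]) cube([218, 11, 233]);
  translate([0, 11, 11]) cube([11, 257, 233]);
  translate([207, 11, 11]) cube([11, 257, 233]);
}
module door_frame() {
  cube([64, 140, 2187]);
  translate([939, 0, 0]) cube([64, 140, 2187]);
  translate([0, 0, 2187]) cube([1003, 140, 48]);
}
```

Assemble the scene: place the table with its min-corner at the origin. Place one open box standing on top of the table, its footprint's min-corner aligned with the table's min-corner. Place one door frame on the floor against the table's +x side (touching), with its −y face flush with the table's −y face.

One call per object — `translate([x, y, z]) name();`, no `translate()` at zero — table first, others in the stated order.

table();
translate([0, 0, 764]) open_box();
translate([1495, 0, 0]) door_frame();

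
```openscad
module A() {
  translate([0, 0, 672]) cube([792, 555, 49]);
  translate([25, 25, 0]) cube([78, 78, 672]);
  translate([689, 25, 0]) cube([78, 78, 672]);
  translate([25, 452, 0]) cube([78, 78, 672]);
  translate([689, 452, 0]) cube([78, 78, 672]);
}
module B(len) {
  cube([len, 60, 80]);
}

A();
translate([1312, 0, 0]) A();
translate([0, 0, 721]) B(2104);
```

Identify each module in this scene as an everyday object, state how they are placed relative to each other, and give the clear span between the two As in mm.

Second table starts at x = 1312; first ends at x = 792; clear span = 1312 − 792 = 520 mm.

A is a table. B is a beam. A beam spans the tops of two tables. The clear span between the two tables is 520 mm.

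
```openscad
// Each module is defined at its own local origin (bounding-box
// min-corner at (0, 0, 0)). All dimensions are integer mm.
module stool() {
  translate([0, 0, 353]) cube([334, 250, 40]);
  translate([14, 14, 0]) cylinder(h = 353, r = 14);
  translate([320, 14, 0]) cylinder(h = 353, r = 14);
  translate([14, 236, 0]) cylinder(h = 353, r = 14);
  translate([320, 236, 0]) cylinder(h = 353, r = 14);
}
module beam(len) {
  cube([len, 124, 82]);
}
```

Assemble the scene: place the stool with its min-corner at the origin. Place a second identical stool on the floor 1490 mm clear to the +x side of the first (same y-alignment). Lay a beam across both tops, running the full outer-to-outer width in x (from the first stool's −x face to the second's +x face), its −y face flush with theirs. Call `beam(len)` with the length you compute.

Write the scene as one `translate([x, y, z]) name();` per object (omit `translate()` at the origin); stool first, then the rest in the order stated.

stool();
translate([1824, 0, 0]) stool();
translate([0, 0, 393]) beam(2158);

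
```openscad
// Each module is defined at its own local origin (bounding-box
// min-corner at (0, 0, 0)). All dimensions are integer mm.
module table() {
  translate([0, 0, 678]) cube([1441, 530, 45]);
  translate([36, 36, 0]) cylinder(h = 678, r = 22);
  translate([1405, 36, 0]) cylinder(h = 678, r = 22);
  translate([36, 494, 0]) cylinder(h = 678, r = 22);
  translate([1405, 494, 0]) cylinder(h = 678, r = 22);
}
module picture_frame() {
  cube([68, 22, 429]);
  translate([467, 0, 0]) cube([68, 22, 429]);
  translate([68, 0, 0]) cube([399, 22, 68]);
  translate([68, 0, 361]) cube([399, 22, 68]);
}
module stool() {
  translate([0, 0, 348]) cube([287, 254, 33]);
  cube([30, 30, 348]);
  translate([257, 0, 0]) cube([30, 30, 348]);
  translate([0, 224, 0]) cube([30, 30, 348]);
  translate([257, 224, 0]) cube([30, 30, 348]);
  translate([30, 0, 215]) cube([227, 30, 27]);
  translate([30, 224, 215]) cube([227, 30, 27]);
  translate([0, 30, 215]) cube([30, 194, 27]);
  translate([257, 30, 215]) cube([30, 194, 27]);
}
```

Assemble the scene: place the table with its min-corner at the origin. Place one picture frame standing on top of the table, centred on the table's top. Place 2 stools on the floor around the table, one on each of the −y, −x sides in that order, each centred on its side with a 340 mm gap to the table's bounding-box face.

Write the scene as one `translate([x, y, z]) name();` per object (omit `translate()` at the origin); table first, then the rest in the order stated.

table();
translate([453, 254, 723]) picture_frame();
translate([577, -594, 0]) stool();
translate([-627, 138, 0]) stool();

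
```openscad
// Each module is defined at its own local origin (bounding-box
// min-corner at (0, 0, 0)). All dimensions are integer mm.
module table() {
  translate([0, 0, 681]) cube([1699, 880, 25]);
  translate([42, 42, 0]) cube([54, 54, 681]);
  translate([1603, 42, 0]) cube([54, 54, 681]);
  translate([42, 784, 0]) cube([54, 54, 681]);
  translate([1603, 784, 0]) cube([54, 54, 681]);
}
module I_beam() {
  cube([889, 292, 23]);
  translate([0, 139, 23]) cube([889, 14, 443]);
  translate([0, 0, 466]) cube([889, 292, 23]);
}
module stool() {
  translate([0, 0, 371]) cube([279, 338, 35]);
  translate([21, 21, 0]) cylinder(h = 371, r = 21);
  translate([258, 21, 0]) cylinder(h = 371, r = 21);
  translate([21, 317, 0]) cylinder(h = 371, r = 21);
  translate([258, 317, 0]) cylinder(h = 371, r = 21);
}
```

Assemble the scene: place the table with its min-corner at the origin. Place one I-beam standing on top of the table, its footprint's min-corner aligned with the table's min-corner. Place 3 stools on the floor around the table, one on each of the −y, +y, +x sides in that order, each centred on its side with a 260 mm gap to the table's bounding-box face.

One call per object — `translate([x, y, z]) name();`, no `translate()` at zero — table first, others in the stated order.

table();
translate([0, 0, 706]) I_beam();
translate([710, -598, 0]) stool();
translate([710, 1140, 0]) stool();
translate([1959, 271, 0]) stool();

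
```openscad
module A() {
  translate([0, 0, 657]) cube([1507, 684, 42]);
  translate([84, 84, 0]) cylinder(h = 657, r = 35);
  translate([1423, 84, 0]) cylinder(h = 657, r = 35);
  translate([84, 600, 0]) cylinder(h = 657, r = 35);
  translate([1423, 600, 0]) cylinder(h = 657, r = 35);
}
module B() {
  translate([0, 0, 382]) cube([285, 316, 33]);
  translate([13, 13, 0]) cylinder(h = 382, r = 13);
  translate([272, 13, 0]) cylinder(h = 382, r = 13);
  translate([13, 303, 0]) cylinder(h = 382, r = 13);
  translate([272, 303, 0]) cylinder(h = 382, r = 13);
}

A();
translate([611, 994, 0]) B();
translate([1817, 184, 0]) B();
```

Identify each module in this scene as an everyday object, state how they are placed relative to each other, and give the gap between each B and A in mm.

Each stool's nearest face is 310 mm from the table's bounding box.

A is a table. B is a stool. Two stools sit around the table at the +y, +x sides. The gap between each stool and the table is 310 mm.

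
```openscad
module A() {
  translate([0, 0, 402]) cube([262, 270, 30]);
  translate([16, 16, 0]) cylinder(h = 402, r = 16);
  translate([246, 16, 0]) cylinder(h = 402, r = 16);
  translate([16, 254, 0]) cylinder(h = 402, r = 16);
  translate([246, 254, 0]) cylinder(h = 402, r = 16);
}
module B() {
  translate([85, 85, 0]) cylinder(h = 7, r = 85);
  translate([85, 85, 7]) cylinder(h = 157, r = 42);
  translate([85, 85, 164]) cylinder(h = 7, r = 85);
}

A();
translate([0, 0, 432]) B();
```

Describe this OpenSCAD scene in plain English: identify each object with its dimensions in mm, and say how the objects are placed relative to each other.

A is a four-legged stool. The seat is a 262×270×30 mm slab whose top surface is at z = 432 mm; four round legs, each 32 mm in diameter, run from the floor (z = 0) to the underside of the seat, each leg's axis is inset half a diameter from the nearest pair of seat edges (so the leg's bounding box is flush with the corner).

B is a spool: two coaxial disc flanges of radius 85 mm and thickness 7 mm, joined by a core cylinder of radius 42 mm and height 157 mm. The lower flange rests on z = 0 and the three cylinders share a vertical axis.

The spool is on top of the stool.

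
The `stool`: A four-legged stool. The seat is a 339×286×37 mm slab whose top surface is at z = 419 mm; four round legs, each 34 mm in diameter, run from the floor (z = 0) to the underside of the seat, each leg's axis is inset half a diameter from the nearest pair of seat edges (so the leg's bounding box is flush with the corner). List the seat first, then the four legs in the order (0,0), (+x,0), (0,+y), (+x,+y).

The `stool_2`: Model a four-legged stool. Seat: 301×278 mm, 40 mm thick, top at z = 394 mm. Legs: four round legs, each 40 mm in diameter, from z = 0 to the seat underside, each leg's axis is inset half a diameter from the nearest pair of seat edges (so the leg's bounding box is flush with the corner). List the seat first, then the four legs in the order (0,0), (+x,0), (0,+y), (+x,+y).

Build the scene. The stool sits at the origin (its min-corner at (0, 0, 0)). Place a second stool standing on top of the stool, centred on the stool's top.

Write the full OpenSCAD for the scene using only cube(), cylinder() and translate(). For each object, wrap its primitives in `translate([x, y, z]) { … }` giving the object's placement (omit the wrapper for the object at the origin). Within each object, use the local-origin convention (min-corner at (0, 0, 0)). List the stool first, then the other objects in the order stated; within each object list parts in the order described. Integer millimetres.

translate([0, 0, 382]) cube([339, 286, 37]);
translate([17, 17, 0]) cylinder(h = 382, r = 17);
translate([322, 17, 0]) cylinder(h = 382, r = 17);
translate([17, 269, 0]) cylinder(h = 382, r = 17);
translate([322, 269, 0]) cylinder(h = 382, r = 17);
translate([19, 4, 419]) {
  translate([0, 0, 354]) cube([301, 278, 40]);
  translate([20, 20, 0]) cylinder(h = 354, r = 20);
  translate([281, 20, 0]) cylinder(h = 354, r = 20);
  translate([20, 258, 0]) cylinder(h = 354, r = 20);
  translate([281, 258, 0]) cylinder(h = 354, r = 20);
}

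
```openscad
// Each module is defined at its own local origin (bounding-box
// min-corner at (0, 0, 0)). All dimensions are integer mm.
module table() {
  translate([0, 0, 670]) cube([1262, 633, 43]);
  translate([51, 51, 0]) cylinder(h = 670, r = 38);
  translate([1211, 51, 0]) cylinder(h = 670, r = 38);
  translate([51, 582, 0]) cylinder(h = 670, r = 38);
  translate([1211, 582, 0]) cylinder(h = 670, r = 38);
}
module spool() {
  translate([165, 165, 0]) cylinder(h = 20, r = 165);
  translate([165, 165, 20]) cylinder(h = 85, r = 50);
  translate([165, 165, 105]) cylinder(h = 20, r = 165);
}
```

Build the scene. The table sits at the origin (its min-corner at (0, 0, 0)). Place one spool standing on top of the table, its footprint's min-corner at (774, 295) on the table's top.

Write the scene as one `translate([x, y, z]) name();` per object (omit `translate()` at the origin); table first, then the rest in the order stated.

table();
translate([774, 295, 713]) spool();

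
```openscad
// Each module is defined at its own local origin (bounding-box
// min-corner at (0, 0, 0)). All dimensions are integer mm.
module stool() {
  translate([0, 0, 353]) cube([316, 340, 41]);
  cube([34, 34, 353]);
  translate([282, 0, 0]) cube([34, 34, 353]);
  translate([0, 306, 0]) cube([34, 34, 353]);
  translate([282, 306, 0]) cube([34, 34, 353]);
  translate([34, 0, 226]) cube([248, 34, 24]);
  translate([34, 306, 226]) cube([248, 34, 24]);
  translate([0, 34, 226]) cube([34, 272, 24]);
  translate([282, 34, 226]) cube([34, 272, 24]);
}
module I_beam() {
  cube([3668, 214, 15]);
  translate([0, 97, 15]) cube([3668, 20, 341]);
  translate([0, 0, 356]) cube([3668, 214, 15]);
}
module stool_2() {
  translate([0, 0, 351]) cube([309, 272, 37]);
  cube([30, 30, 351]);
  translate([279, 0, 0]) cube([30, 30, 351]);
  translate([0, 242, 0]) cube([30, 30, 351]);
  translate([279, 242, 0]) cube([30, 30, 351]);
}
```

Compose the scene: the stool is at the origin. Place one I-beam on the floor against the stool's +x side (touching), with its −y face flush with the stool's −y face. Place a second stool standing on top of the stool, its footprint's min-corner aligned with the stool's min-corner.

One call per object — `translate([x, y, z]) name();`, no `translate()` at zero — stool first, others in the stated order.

stool();
translate([316, 0, 0]) I_beam();
translate([0, 0, 394]) stool_2();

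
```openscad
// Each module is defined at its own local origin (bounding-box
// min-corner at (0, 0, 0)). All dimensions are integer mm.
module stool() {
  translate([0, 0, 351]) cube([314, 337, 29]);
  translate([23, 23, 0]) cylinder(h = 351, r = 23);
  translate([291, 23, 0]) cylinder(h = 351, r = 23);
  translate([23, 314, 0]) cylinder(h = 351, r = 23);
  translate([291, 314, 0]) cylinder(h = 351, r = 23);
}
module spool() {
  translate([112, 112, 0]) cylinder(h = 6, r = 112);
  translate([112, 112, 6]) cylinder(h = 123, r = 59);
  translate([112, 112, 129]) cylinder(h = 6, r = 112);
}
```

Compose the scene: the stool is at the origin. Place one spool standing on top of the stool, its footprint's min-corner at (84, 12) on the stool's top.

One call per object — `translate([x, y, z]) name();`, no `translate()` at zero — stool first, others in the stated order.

stool();
translate([84, 12, 380]) spool();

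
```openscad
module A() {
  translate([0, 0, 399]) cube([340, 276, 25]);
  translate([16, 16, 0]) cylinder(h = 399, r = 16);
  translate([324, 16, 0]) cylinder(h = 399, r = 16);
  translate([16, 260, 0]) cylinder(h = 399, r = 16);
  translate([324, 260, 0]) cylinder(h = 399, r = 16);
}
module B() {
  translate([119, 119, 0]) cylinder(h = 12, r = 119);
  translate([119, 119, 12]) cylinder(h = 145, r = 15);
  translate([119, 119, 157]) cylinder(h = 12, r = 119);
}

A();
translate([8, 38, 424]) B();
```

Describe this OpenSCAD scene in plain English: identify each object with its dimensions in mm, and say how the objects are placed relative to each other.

A is a four-legged stool. The seat is a 340×276×25 mm slab whose top surface is at z = 424 mm; four round legs, each 32 mm in diameter, run from the floor (z = 0) to the underside of the seat, each leg's axis is inset half a diameter from the nearest pair of seat edges (so the leg's bounding box is flush with the corner).

B is a spool: two coaxial disc flanges of radius 119 mm and thickness 12 mm, joined by a core cylinder of radius 15 mm and height 145 mm. The lower flange rests on z = 0 and the three cylinders share a vertical axis.

The spool is on top of the stool.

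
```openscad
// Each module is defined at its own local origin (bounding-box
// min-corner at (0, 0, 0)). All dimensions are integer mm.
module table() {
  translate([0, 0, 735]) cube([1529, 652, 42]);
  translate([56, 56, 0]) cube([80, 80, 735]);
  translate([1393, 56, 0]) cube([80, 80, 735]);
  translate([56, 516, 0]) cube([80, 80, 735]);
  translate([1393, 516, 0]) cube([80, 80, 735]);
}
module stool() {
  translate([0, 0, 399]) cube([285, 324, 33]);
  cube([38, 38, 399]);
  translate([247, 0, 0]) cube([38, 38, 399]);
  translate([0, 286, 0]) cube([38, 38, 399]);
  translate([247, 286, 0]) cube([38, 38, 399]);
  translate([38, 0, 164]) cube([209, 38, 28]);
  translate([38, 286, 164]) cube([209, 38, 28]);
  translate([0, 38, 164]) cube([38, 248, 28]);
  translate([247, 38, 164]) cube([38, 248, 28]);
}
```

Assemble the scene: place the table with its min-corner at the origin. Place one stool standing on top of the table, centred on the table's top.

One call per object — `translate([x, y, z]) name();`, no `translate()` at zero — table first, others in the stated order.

table();
translate([622, 164, 777]) stool();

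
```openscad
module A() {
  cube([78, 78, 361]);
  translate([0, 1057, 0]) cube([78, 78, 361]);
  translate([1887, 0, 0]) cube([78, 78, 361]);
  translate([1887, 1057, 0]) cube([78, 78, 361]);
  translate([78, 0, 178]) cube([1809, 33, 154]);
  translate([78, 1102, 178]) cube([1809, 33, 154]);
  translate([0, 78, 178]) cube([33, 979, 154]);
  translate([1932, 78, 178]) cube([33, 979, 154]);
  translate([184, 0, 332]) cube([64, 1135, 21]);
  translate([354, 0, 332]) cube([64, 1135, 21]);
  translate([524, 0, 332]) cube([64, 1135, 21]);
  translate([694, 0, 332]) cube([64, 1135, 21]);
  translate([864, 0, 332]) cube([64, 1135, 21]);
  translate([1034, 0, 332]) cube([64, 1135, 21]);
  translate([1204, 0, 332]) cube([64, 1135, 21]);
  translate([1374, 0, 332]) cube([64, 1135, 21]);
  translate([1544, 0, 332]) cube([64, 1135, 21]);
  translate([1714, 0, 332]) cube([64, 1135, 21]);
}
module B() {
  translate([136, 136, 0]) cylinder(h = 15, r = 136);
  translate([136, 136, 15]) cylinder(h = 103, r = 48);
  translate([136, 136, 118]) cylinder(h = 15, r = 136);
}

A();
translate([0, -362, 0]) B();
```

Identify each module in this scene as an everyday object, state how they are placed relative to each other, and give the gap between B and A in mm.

The spool's nearest face is 90 mm from the bed frame's −y face.

A is a bed frame. B is a spool. The spool is on the floor beside the bed frame on its −y side. The gap between the spool and the bed frame is 90 mm.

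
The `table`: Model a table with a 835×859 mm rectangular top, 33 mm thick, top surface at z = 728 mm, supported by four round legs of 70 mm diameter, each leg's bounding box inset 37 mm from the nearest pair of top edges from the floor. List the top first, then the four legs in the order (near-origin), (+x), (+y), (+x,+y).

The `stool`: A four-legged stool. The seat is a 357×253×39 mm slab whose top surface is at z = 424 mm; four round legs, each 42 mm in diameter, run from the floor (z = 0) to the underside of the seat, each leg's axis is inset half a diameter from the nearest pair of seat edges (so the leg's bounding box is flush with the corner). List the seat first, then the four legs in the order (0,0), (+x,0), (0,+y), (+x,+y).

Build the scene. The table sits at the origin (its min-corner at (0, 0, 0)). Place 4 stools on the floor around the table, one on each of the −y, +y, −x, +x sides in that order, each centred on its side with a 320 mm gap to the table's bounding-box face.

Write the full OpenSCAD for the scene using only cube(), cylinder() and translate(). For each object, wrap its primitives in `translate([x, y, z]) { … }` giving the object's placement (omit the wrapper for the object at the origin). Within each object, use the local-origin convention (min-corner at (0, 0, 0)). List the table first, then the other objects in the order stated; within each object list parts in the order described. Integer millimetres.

translate([0, 0, 695]) cube([835, 859, 33]);
translate([72, 72, 0]) cylinder(h = 695, r = 35);
translate([763, 72, 0]) cylinder(h = 695, r = 35);
translate([72, 787, 0]) cylinder(h = 695, r = 35);
translate([763, 787, 0]) cylinder(h = 695, r = 35);
translate([239, -573, 0]) {
  translate([0, 0, 385]) cube([357, 253, 39]);
  translate([21, 21, 0]) cylinder(h = 385, r = 21);
  translate([336, 21, 0]) cylinder(h = 385, r = 21);
  translate([21, 232, 0]) cylinder(h = 385, r = 21);
  translate([336, 232, 0]) cylinder(h = 385, r = 21);
}
translate([239, 1179, 0]) {
  translate([0, 0, 385]) cube([357, 253, 39]);
  translate([21, 21, 0]) cylinder(h = 385, r = 21);
  translate([336, 21, 0]) cylinder(h = 385, r = 21);
  translate([21, 232, 0]) cylinder(h = 385, r = 21);
  translate([336, 232, 0]) cylinder(h = 385, r = 21);
}
translate([-677, 303, 0]) {
  translate([0, 0, 385]) cube([357, 253, 39]);
  translate([21, 21, 0]) cylinder(h = 385, r = 21);
  translate([336, 21, 0]) cylinder(h = 385, r = 21);
  translate([21, 232, 0]) cylinder(h = 385, r = 21);
  translate([336, 232, 0]) cylinder(h = 385, r = 21);
}
translate([1155, 303, 0]) {
  translate([0, 0, 385]) cube([357, 253, 39]);
  translate([21, 21, 0]) cylinder(h = 385, r = 21);
  translate([336, 21, 0]) cylinder(h = 385, r = 21);
  translate([21, 232, 0]) cylinder(h = 385, r = 21);
  translate([336, 232, 0]) cylinder(h = 385, r = 21);
}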